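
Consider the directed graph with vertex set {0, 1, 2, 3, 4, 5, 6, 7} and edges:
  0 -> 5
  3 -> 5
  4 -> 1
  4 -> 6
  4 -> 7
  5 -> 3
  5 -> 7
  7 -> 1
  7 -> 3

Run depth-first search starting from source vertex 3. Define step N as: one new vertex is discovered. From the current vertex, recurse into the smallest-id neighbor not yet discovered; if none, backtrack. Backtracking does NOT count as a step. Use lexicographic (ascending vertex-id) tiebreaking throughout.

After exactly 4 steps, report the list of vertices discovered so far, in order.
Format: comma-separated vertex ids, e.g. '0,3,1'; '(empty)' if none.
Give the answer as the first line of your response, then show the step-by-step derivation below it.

3,5,7,1

step 1: discover 3; path=3; order=3
step 2: discover 5; path=3>5; order=3,5
step 3: discover 7; path=3>5>7; order=3,5,7
step 4: discover 1; path=3>5>7>1; order=3,5,7,1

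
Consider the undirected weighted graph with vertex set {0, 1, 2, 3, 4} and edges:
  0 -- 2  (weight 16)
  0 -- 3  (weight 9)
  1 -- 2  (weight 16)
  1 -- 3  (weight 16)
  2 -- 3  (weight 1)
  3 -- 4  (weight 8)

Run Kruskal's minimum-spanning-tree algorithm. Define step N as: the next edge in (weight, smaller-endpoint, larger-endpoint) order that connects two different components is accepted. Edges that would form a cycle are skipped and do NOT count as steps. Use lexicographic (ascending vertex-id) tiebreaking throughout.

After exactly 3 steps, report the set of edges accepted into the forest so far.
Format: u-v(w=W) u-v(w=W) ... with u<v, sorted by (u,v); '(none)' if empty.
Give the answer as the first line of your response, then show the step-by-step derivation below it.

0-3(w=9) 2-3(w=1) 3-4(w=8)

step 1: add edge 2-3 (w=1); MST = {2-3(w=1)}
step 2: add edge 3-4 (w=8); MST = {2-3(w=1) 3-4(w=8)}
step 3: add edge 0-3 (w=9); MST = {0-3(w=9) 2-3(w=1) 3-4(w=8)}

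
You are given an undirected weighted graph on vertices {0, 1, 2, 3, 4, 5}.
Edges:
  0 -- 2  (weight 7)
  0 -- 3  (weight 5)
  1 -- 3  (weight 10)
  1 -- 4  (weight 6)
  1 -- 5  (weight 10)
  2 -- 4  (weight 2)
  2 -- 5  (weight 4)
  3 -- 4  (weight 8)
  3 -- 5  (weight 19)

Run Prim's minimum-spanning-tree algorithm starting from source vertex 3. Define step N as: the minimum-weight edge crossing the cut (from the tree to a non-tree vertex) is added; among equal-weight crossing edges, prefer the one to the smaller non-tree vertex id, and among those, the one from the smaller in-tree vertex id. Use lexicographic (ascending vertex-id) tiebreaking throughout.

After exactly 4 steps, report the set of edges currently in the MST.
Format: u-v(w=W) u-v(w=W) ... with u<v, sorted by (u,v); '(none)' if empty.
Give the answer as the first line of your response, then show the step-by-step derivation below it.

0-2(w=7) 0-3(w=5) 2-4(w=2) 2-5(w=4)

step 1: add edge 0-3 (w=5); MST = {0-3(w=5)}
step 2: add edge 0-2 (w=7); MST = {0-2(w=7) 0-3(w=5)}
step 3: add edge 2-4 (w=2); MST = {0-2(w=7) 0-3(w=5) 2-4(w=2)}
step 4: add edge 2-5 (w=4); MST = {0-2(w=7) 0-3(w=5) 2-4(w=2) 2-5(w=4)}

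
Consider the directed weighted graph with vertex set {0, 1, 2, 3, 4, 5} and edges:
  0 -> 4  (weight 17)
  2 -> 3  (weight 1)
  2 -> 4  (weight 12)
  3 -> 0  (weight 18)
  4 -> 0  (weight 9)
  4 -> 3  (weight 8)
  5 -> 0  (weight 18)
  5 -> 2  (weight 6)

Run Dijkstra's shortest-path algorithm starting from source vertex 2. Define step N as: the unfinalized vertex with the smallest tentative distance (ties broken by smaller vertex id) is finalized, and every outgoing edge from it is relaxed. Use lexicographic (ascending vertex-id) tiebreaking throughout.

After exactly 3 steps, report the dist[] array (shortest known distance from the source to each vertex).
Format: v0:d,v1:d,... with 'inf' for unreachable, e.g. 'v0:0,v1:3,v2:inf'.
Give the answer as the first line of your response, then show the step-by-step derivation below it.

v0:19,v1:inf,v2:0,v3:1,v4:12,v5:inf

step 1: dist = v0:inf,v1:inf,v2:0,v3:1,v4:12,v5:inf
step 2: dist = v0:19,v1:inf,v2:0,v3:1,v4:12,v5:inf
step 3: dist = v0:19,v1:inf,v2:0,v3:1,v4:12,v5:inf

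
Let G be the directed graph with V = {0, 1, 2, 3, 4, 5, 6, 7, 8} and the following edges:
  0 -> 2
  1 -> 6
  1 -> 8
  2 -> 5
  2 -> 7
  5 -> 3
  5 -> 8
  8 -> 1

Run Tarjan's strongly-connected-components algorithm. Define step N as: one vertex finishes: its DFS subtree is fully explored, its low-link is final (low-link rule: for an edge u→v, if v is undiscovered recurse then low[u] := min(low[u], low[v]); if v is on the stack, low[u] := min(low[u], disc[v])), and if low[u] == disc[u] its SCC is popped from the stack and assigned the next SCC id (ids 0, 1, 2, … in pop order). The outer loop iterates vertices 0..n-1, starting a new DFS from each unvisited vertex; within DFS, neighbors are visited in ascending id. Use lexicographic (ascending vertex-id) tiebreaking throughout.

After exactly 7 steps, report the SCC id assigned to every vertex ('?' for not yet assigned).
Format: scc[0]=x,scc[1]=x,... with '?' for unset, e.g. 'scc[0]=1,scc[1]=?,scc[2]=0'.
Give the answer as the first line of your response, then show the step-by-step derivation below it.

scc[0]=?,scc[1]=2,scc[2]=5,scc[3]=0,scc[4]=?,scc[5]=3,scc[6]=1,scc[7]=4,scc[8]=2

step 1: low=(low[0]=0,low[1]=?,low[2]=1,low[3]=3,low[4]=?,low[5]=2,low[6]=?,low[7]=?,low[8]=?); scc=(scc[0]=?,scc[1]=?,scc[2]=?,scc[3]=0,scc[4]=?,scc[5]=?,scc[6]=?,scc[7]=?,scc[8]=?)
step 2: low=(low[0]=0,low[1]=5,low[2]=1,low[3]=3,low[4]=?,low[5]=2,low[6]=6,low[7]=?,low[8]=4); scc=(scc[0]=?,scc[1]=?,scc[2]=?,scc[3]=0,scc[4]=?,scc[5]=?,scc[6]=1,scc[7]=?,scc[8]=?)
step 3: low=(low[0]=0,low[1]=4,low[2]=1,low[3]=3,low[4]=?,low[5]=2,low[6]=6,low[7]=?,low[8]=4); scc=(scc[0]=?,scc[1]=?,scc[2]=?,scc[3]=0,scc[4]=?,scc[5]=?,scc[6]=1,scc[7]=?,scc[8]=?)
step 4: low=(low[0]=0,low[1]=4,low[2]=1,low[3]=3,low[4]=?,low[5]=2,low[6]=6,low[7]=?,low[8]=4); scc=(scc[0]=?,scc[1]=2,scc[2]=?,scc[3]=0,scc[4]=?,scc[5]=?,scc[6]=1,scc[7]=?,scc[8]=2)
step 5: low=(low[0]=0,low[1]=4,low[2]=1,low[3]=3,low[4]=?,low[5]=2,low[6]=6,low[7]=?,low[8]=4); scc=(scc[0]=?,scc[1]=2,scc[2]=?,scc[3]=0,scc[4]=?,scc[5]=3,scc[6]=1,scc[7]=?,scc[8]=2)
step 6: low=(low[0]=0,low[1]=4,low[2]=1,low[3]=3,low[4]=?,low[5]=2,low[6]=6,low[7]=7,low[8]=4); scc=(scc[0]=?,scc[1]=2,scc[2]=?,scc[3]=0,scc[4]=?,scc[5]=3,scc[6]=1,scc[7]=4,scc[8]=2)
step 7: low=(low[0]=0,low[1]=4,low[2]=1,low[3]=3,low[4]=?,low[5]=2,low[6]=6,low[7]=7,low[8]=4); scc=(scc[0]=?,scc[1]=2,scc[2]=5,scc[3]=0,scc[4]=?,scc[5]=3,scc[6]=1,scc[7]=4,scc[8]=2)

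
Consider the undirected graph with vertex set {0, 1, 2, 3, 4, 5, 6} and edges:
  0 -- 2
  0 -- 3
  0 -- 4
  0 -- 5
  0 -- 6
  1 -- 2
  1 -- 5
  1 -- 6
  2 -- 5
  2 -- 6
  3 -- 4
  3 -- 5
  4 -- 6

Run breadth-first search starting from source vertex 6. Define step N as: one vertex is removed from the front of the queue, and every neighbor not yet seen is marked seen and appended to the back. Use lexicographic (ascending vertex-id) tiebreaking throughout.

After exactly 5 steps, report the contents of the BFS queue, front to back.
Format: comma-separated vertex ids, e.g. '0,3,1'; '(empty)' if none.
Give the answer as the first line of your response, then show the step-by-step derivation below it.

3,5

step 1: dequeue 6; queue=[0,1,2,4]; order=6
step 2: dequeue 0; queue=[1,2,4,3,5]; order=6,0
step 3: dequeue 1; queue=[2,4,3,5]; order=6,0,1
step 4: dequeue 2; queue=[4,3,5]; order=6,0,1,2
step 5: dequeue 4; queue=[3,5]; order=6,0,1,2,4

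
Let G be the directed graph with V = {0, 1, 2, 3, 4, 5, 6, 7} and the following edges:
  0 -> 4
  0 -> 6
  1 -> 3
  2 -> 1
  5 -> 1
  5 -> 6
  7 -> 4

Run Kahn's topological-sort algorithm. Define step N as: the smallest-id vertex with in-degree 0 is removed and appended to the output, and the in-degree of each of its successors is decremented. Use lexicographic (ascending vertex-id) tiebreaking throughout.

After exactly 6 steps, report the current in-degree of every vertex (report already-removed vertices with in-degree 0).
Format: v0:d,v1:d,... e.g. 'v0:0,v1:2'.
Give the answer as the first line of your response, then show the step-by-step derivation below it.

v0:0,v1:0,v2:0,v3:0,v4:1,v5:0,v6:0,v7:0

step 1: output 0; order=[0]; indeg=(0,2,0,1,1,0,1,0)
step 2: output 2; order=[0,2]; indeg=(0,1,0,1,1,0,1,0)
step 3: output 5; order=[0,2,5]; indeg=(0,0,0,1,1,0,0,0)
step 4: output 1; order=[0,2,5,1]; indeg=(0,0,0,0,1,0,0,0)
step 5: output 3; order=[0,2,5,1,3]; indeg=(0,0,0,0,1,0,0,0)
step 6: output 6; order=[0,2,5,1,3,6]; indeg=(0,0,0,0,1,0,0,0)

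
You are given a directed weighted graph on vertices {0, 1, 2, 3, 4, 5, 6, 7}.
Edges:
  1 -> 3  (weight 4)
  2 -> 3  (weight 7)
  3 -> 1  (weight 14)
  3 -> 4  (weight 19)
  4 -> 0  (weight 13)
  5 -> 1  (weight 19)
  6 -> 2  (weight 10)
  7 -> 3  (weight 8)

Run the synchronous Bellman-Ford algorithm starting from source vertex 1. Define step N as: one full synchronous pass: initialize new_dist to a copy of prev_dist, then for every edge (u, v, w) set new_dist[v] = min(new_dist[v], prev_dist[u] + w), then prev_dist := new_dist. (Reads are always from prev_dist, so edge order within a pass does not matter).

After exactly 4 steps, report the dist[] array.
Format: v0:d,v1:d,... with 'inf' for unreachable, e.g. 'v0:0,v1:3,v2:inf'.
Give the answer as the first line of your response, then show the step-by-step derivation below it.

v0:36,v1:0,v2:inf,v3:4,v4:23,v5:inf,v6:inf,v7:inf

step 1: dist = v0:inf,v1:0,v2:inf,v3:4,v4:inf,v5:inf,v6:inf,v7:inf
step 2: dist = v0:inf,v1:0,v2:inf,v3:4,v4:23,v5:inf,v6:inf,v7:inf
step 3: dist = v0:36,v1:0,v2:inf,v3:4,v4:23,v5:inf,v6:inf,v7:inf
step 4: dist = v0:36,v1:0,v2:inf,v3:4,v4:23,v5:inf,v6:inf,v7:inf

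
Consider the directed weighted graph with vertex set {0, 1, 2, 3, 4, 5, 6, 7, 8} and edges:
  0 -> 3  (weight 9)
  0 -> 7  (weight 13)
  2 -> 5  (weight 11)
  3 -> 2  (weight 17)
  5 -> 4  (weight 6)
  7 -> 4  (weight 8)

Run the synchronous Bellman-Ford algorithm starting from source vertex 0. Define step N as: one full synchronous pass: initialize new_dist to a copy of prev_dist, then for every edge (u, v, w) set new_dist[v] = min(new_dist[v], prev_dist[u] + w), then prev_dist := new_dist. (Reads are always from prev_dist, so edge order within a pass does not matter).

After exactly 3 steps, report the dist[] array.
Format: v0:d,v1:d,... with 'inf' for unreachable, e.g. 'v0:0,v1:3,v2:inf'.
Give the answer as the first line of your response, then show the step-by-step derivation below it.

v0:0,v1:inf,v2:26,v3:9,v4:21,v5:37,v6:inf,v7:13,v8:inf

step 1: dist = v0:0,v1:inf,v2:inf,v3:9,v4:inf,v5:inf,v6:inf,v7:13,v8:inf
step 2: dist = v0:0,v1:inf,v2:26,v3:9,v4:21,v5:inf,v6:inf,v7:13,v8:inf
step 3: dist = v0:0,v1:inf,v2:26,v3:9,v4:21,v5:37,v6:inf,v7:13,v8:inf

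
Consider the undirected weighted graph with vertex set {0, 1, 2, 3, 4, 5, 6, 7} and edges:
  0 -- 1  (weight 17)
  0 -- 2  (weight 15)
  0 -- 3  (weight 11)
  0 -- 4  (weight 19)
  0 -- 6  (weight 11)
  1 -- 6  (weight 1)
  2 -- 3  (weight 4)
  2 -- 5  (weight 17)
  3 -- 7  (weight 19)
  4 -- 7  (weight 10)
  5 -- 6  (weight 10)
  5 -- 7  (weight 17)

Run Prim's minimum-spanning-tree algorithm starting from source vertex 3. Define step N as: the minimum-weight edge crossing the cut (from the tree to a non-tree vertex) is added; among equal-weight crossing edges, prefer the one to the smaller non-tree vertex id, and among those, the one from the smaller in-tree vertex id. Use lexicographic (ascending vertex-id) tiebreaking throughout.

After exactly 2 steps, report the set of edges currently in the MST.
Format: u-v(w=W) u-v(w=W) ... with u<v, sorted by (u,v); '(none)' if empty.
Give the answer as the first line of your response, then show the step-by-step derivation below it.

0-3(w=11) 2-3(w=4)

step 1: add edge 2-3 (w=4); MST = {2-3(w=4)}
step 2: add edge 0-3 (w=11); MST = {0-3(w=11) 2-3(w=4)}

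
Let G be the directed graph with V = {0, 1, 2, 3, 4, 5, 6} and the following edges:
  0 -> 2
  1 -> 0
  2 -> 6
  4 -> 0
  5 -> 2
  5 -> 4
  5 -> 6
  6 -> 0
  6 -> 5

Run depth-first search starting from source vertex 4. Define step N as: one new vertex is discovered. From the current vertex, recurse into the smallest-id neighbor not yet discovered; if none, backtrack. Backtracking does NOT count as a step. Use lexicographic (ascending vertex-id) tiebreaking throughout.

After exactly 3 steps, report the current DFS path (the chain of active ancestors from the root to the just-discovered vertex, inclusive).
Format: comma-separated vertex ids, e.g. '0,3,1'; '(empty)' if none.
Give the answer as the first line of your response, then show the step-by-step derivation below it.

4,0,2

step 1: discover 4; path=4; order=4
step 2: discover 0; path=4>0; order=4,0
step 3: discover 2; path=4>0>2; order=4,0,2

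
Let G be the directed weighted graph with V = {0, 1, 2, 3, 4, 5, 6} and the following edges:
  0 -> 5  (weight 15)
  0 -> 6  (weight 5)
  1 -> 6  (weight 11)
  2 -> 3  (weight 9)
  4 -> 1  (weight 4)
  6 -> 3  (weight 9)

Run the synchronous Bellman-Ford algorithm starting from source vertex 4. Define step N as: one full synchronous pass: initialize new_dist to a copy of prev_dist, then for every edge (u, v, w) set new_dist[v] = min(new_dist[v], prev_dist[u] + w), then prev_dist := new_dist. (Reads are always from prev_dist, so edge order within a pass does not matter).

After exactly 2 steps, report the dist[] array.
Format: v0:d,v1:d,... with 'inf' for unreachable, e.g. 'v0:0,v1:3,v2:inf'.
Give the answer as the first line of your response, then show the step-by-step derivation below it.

v0:inf,v1:4,v2:inf,v3:inf,v4:0,v5:inf,v6:15

step 1: dist = v0:inf,v1:4,v2:inf,v3:inf,v4:0,v5:inf,v6:inf
step 2: dist = v0:inf,v1:4,v2:inf,v3:inf,v4:0,v5:inf,v6:15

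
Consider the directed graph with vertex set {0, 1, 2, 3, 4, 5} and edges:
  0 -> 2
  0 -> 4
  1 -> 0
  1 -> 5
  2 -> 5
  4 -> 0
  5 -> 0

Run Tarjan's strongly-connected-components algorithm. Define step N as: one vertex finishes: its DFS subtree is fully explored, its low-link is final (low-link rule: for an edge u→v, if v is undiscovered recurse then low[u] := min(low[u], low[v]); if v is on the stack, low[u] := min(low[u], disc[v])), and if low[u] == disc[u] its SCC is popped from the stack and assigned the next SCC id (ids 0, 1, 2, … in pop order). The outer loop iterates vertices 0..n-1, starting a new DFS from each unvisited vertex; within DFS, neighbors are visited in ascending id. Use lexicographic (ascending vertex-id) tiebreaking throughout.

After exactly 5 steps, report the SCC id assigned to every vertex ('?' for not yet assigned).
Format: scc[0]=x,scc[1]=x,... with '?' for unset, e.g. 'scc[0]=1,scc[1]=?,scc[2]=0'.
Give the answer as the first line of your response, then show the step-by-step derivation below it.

scc[0]=0,scc[1]=1,scc[2]=0,scc[3]=?,scc[4]=0,scc[5]=0

step 1: low=(low[0]=0,low[1]=?,low[2]=1,low[3]=?,low[4]=?,low[5]=0); scc=(scc[0]=?,scc[1]=?,scc[2]=?,scc[3]=?,scc[4]=?,scc[5]=?)
step 2: low=(low[0]=0,low[1]=?,low[2]=0,low[3]=?,low[4]=?,low[5]=0); scc=(scc[0]=?,scc[1]=?,scc[2]=?,scc[3]=?,scc[4]=?,scc[5]=?)
step 3: low=(low[0]=0,low[1]=?,low[2]=0,low[3]=?,low[4]=0,low[5]=0); scc=(scc[0]=?,scc[1]=?,scc[2]=?,scc[3]=?,scc[4]=?,scc[5]=?)
step 4: low=(low[0]=0,low[1]=?,low[2]=0,low[3]=?,low[4]=0,low[5]=0); scc=(scc[0]=0,scc[1]=?,scc[2]=0,scc[3]=?,scc[4]=0,scc[5]=0)
step 5: low=(low[0]=0,low[1]=4,low[2]=0,low[3]=?,low[4]=0,low[5]=0); scc=(scc[0]=0,scc[1]=1,scc[2]=0,scc[3]=?,scc[4]=0,scc[5]=0)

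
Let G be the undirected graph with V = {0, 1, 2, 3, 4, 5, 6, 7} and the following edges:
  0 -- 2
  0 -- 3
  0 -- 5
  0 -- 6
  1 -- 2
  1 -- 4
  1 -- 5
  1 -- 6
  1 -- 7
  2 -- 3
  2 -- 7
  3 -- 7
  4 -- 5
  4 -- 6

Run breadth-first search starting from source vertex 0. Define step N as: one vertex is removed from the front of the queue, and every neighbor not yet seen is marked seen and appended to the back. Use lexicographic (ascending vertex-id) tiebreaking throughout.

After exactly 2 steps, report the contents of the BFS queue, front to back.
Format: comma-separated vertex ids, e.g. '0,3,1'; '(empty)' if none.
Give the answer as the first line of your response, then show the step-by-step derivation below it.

3,5,6,1,7

step 1: dequeue 0; queue=[2,3,5,6]; order=0
step 2: dequeue 2; queue=[3,5,6,1,7]; order=0,2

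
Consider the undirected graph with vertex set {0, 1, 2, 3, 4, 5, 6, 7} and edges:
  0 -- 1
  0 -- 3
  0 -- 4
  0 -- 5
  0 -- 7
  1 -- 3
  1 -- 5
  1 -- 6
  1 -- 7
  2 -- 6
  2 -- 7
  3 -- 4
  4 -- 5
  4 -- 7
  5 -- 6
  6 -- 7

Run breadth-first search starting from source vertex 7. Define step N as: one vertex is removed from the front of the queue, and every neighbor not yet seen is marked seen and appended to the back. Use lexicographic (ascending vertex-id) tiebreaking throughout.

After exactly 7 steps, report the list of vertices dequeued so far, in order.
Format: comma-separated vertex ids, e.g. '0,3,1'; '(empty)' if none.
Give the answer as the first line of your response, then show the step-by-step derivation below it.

7,0,1,2,4,6,3

step 1: dequeue 7; queue=[0,1,2,4,6]; order=7
step 2: dequeue 0; queue=[1,2,4,6,3,5]; order=7,0
step 3: dequeue 1; queue=[2,4,6,3,5]; order=7,0,1
step 4: dequeue 2; queue=[4,6,3,5]; order=7,0,1,2
step 5: dequeue 4; queue=[6,3,5]; order=7,0,1,2,4
step 6: dequeue 6; queue=[3,5]; order=7,0,1,2,4,6
step 7: dequeue 3; queue=[5]; order=7,0,1,2,4,6,3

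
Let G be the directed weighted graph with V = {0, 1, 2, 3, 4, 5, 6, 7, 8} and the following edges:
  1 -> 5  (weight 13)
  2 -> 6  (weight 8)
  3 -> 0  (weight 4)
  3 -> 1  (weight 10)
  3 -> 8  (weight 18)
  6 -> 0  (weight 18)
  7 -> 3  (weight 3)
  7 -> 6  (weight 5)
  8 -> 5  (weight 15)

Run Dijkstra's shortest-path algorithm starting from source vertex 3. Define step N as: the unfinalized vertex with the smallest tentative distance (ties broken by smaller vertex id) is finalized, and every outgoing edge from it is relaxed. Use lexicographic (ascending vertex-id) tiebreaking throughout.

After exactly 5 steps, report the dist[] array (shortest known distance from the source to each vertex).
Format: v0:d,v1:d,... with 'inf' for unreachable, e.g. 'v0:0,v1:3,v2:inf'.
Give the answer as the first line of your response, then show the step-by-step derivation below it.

v0:4,v1:10,v2:inf,v3:0,v4:inf,v5:23,v6:inf,v7:inf,v8:18

step 1: dist = v0:4,v1:10,v2:inf,v3:0,v4:inf,v5:inf,v6:inf,v7:inf,v8:18
step 2: dist = v0:4,v1:10,v2:inf,v3:0,v4:inf,v5:inf,v6:inf,v7:inf,v8:18
step 3: dist = v0:4,v1:10,v2:inf,v3:0,v4:inf,v5:23,v6:inf,v7:inf,v8:18
step 4: dist = v0:4,v1:10,v2:inf,v3:0,v4:inf,v5:23,v6:inf,v7:inf,v8:18
step 5: dist = v0:4,v1:10,v2:inf,v3:0,v4:inf,v5:23,v6:inf,v7:inf,v8:18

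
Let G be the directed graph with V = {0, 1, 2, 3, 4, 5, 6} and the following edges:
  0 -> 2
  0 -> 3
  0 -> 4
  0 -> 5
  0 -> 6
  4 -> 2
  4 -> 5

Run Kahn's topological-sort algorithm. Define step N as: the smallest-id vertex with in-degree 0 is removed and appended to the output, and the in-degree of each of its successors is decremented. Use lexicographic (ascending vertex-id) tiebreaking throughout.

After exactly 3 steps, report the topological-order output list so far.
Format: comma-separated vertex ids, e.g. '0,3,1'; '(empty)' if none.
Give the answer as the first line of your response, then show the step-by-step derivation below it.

0,1,3

step 1: output 0; order=[0]; indeg=(0,0,1,0,0,1,0)
step 2: output 1; order=[0,1]; indeg=(0,0,1,0,0,1,0)
step 3: output 3; order=[0,1,3]; indeg=(0,0,1,0,0,1,0)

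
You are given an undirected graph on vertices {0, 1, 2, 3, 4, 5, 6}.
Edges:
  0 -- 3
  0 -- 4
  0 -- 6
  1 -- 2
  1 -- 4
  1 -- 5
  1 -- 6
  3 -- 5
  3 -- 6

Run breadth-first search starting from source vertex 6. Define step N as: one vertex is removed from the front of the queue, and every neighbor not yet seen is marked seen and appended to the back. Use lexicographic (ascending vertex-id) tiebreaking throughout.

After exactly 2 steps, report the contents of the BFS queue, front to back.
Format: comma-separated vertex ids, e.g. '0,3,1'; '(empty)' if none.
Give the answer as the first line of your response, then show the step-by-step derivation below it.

1,3,4

step 1: dequeue 6; queue=[0,1,3]; order=6
step 2: dequeue 0; queue=[1,3,4]; order=6,0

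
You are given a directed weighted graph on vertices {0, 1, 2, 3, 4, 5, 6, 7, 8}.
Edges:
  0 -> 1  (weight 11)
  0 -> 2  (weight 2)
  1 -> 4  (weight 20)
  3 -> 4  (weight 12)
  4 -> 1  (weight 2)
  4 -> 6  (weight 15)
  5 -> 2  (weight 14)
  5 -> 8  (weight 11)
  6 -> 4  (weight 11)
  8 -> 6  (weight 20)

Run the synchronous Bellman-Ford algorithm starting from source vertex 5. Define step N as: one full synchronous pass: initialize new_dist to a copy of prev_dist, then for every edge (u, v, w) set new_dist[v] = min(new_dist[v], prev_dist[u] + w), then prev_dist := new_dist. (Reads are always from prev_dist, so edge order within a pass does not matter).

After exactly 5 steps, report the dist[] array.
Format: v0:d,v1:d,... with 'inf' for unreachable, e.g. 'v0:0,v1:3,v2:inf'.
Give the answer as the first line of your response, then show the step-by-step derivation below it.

v0:inf,v1:44,v2:14,v3:inf,v4:42,v5:0,v6:31,v7:inf,v8:11

step 1: dist = v0:inf,v1:inf,v2:14,v3:inf,v4:inf,v5:0,v6:inf,v7:inf,v8:11
step 2: dist = v0:inf,v1:inf,v2:14,v3:inf,v4:inf,v5:0,v6:31,v7:inf,v8:11
step 3: dist = v0:inf,v1:inf,v2:14,v3:inf,v4:42,v5:0,v6:31,v7:inf,v8:11
step 4: dist = v0:inf,v1:44,v2:14,v3:inf,v4:42,v5:0,v6:31,v7:inf,v8:11
step 5: dist = v0:inf,v1:44,v2:14,v3:inf,v4:42,v5:0,v6:31,v7:inf,v8:11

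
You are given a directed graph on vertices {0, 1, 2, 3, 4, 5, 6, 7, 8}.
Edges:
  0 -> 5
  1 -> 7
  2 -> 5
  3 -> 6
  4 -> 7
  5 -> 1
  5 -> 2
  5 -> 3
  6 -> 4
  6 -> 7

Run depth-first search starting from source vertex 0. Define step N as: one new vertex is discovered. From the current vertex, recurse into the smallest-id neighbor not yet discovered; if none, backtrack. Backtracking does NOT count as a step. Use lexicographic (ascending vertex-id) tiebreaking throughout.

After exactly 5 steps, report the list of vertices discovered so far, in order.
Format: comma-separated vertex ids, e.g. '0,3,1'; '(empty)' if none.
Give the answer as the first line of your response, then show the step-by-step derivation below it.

0,5,1,7,2

step 1: discover 0; path=0; order=0
step 2: discover 5; path=0>5; order=0,5
step 3: discover 1; path=0>5>1; order=0,5,1
step 4: discover 7; path=0>5>1>7; order=0,5,1,7
step 5: discover 2; path=0>5>2; order=0,5,1,7,2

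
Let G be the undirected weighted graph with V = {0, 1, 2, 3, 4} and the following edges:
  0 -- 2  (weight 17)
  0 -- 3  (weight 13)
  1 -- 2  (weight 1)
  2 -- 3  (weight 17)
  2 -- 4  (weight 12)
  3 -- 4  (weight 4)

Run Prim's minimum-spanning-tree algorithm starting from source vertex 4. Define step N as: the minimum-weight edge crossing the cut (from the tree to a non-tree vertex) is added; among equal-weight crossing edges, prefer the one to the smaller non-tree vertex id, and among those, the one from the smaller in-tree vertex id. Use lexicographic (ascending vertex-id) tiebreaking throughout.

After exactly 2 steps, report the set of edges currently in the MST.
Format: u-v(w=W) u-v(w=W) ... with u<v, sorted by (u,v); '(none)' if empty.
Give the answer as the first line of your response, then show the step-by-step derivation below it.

2-4(w=12) 3-4(w=4)

step 1: add edge 3-4 (w=4); MST = {3-4(w=4)}
step 2: add edge 2-4 (w=12); MST = {2-4(w=12) 3-4(w=4)}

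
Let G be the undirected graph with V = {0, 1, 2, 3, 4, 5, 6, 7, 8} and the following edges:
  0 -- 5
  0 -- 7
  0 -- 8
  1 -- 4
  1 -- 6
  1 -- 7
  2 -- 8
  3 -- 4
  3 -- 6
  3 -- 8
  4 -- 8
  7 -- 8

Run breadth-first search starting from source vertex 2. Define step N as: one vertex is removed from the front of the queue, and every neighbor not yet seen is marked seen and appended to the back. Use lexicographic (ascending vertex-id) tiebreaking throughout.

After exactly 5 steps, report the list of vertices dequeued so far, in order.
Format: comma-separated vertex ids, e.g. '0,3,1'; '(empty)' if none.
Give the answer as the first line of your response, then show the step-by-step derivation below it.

2,8,0,3,4

step 1: dequeue 2; queue=[8]; order=2
step 2: dequeue 8; queue=[0,3,4,7]; order=2,8
step 3: dequeue 0; queue=[3,4,7,5]; order=2,8,0
step 4: dequeue 3; queue=[4,7,5,6]; order=2,8,0,3
step 5: dequeue 4; queue=[7,5,6,1]; order=2,8,0,3,4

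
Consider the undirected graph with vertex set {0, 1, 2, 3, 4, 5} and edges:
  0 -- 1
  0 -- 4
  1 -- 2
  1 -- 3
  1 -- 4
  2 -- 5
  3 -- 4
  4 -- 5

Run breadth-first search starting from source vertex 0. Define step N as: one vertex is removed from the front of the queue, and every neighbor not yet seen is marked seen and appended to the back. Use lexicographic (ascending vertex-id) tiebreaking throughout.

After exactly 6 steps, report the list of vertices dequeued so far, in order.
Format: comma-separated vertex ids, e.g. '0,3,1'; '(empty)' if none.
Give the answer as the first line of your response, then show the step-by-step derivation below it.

0,1,4,2,3,5

step 1: dequeue 0; queue=[1,4]; order=0
step 2: dequeue 1; queue=[4,2,3]; order=0,1
step 3: dequeue 4; queue=[2,3,5]; order=0,1,4
step 4: dequeue 2; queue=[3,5]; order=0,1,4,2
step 5: dequeue 3; queue=[5]; order=0,1,4,2,3
step 6: dequeue 5; queue=[(empty)]; order=0,1,4,2,3,5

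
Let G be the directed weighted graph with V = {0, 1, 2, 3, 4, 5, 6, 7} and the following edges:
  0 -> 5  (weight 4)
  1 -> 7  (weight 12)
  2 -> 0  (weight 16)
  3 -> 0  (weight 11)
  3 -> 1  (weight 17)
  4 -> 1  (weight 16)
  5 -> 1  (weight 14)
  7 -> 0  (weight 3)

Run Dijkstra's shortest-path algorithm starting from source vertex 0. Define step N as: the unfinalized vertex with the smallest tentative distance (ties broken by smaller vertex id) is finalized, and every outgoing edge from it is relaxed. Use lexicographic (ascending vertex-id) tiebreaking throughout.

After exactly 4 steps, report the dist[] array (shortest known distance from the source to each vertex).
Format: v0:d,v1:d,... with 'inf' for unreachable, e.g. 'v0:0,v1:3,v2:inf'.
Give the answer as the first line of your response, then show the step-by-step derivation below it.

v0:0,v1:18,v2:inf,v3:inf,v4:inf,v5:4,v6:inf,v7:30

step 1: dist = v0:0,v1:inf,v2:inf,v3:inf,v4:inf,v5:4,v6:inf,v7:inf
step 2: dist = v0:0,v1:18,v2:inf,v3:inf,v4:inf,v5:4,v6:inf,v7:inf
step 3: dist = v0:0,v1:18,v2:inf,v3:inf,v4:inf,v5:4,v6:inf,v7:30
step 4: dist = v0:0,v1:18,v2:inf,v3:inf,v4:inf,v5:4,v6:inf,v7:30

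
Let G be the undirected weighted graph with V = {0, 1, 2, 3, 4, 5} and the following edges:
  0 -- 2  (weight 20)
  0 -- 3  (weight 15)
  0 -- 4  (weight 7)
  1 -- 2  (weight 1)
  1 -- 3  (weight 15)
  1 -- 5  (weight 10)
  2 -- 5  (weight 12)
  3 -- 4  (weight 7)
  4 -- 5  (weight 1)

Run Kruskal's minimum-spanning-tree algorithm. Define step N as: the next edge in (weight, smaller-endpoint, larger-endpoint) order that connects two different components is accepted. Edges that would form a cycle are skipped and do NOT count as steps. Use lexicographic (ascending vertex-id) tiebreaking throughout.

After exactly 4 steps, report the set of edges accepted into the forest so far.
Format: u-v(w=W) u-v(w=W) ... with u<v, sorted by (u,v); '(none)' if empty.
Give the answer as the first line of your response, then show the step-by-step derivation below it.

0-4(w=7) 1-2(w=1) 3-4(w=7) 4-5(w=1)

step 1: add edge 1-2 (w=1); MST = {1-2(w=1)}
step 2: add edge 4-5 (w=1); MST = {1-2(w=1) 4-5(w=1)}
step 3: add edge 0-4 (w=7); MST = {0-4(w=7) 1-2(w=1) 4-5(w=1)}
step 4: add edge 3-4 (w=7); MST = {0-4(w=7) 1-2(w=1) 3-4(w=7) 4-5(w=1)}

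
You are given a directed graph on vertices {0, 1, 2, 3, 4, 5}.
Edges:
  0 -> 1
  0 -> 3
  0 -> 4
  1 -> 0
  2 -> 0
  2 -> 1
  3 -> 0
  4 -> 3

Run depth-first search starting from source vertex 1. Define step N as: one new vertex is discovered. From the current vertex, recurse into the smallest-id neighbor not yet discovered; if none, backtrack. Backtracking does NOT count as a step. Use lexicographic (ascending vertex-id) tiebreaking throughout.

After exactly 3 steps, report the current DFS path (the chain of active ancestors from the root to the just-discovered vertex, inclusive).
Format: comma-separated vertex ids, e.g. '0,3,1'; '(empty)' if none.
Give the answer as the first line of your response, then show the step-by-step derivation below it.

1,0,3

step 1: discover 1; path=1; order=1
step 2: discover 0; path=1>0; order=1,0
step 3: discover 3; path=1>0>3; order=1,0,3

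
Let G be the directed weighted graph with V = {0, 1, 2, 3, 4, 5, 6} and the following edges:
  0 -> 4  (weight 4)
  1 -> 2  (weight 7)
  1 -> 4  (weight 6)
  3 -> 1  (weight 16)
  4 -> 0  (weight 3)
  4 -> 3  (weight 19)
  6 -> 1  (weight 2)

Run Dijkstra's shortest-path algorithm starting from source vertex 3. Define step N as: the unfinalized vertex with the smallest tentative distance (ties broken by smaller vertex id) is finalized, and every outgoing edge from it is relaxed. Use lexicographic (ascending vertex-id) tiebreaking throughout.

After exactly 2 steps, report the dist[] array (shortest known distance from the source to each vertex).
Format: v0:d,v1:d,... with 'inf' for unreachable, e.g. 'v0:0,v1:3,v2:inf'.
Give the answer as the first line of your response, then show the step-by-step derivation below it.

v0:inf,v1:16,v2:23,v3:0,v4:22,v5:inf,v6:inf

step 1: dist = v0:inf,v1:16,v2:inf,v3:0,v4:inf,v5:inf,v6:inf
step 2: dist = v0:inf,v1:16,v2:23,v3:0,v4:22,v5:inf,v6:inf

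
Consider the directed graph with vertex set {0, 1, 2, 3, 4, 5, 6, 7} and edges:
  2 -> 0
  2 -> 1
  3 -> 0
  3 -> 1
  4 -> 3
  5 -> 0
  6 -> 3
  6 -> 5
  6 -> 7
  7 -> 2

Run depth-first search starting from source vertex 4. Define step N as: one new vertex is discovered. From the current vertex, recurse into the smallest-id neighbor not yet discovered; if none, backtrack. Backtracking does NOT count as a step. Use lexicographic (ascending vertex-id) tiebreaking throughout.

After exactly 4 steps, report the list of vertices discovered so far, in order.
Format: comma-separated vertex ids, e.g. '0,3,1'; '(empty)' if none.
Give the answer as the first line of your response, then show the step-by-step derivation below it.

4,3,0,1

step 1: discover 4; path=4; order=4
step 2: discover 3; path=4>3; order=4,3
step 3: discover 0; path=4>3>0; order=4,3,0
step 4: discover 1; path=4>3>1; order=4,3,0,1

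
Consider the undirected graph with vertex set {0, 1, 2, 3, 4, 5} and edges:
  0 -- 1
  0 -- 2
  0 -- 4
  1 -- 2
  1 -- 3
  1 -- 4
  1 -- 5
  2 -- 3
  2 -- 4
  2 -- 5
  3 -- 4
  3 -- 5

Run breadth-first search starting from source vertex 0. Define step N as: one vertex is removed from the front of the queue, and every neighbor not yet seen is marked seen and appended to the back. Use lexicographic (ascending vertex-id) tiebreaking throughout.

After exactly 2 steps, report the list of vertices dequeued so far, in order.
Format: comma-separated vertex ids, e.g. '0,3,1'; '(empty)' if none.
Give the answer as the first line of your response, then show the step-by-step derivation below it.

0,1

step 1: dequeue 0; queue=[1,2,4]; order=0
step 2: dequeue 1; queue=[2,4,3,5]; order=0,1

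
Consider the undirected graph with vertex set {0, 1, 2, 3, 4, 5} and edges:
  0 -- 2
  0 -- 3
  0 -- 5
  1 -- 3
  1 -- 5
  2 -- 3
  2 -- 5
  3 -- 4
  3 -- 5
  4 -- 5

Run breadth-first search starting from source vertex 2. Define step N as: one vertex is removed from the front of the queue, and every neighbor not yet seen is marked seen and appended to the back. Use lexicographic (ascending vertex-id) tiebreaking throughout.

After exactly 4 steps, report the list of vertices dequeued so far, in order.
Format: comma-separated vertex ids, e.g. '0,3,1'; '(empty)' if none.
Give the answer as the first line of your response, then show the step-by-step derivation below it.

2,0,3,5

step 1: dequeue 2; queue=[0,3,5]; order=2
step 2: dequeue 0; queue=[3,5]; order=2,0
step 3: dequeue 3; queue=[5,1,4]; order=2,0,3
step 4: dequeue 5; queue=[1,4]; order=2,0,3,5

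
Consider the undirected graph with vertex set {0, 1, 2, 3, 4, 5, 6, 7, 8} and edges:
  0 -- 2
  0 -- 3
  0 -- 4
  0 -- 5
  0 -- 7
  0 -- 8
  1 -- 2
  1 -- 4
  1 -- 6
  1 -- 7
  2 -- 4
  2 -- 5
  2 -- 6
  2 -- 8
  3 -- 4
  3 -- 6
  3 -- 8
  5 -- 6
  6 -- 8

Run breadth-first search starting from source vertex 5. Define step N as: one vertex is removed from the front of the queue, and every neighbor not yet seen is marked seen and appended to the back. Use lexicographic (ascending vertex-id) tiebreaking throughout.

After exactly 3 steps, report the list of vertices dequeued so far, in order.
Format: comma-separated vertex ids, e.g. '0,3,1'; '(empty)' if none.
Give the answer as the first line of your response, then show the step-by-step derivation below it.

5,0,2

step 1: dequeue 5; queue=[0,2,6]; order=5
step 2: dequeue 0; queue=[2,6,3,4,7,8]; order=5,0
step 3: dequeue 2; queue=[6,3,4,7,8,1]; order=5,0,2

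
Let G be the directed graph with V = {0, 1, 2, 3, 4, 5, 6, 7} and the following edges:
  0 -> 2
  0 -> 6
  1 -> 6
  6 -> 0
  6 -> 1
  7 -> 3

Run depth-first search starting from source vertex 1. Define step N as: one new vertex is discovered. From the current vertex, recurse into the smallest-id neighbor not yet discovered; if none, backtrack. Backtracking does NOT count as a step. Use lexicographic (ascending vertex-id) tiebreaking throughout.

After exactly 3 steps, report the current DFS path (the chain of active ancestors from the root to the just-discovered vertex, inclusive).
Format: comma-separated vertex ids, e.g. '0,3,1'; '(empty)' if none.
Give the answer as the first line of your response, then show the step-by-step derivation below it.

1,6,0

step 1: discover 1; path=1; order=1
step 2: discover 6; path=1>6; order=1,6
step 3: discover 0; path=1>6>0; order=1,6,0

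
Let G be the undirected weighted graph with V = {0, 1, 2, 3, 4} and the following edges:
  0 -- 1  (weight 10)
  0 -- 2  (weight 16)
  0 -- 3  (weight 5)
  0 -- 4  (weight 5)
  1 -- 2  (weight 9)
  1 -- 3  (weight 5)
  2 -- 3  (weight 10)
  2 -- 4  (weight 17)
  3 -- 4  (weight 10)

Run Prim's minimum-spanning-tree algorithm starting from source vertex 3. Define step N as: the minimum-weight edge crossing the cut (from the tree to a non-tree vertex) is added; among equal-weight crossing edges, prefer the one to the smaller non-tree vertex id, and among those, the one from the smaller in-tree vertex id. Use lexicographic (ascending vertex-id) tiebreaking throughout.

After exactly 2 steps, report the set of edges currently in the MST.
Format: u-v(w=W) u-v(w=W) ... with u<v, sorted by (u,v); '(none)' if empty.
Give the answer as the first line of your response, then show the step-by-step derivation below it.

0-3(w=5) 1-3(w=5)

step 1: add edge 0-3 (w=5); MST = {0-3(w=5)}
step 2: add edge 1-3 (w=5); MST = {0-3(w=5) 1-3(w=5)}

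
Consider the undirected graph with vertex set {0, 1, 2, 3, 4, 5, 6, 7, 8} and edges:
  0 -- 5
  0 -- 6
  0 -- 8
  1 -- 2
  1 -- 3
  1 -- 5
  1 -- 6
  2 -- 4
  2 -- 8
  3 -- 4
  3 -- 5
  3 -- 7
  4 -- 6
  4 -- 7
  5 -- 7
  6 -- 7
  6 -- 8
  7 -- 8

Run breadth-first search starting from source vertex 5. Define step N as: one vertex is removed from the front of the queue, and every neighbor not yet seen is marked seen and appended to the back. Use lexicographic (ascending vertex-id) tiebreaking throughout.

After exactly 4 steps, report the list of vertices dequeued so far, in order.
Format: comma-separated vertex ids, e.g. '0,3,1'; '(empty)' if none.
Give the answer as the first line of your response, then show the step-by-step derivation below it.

5,0,1,3

step 1: dequeue 5; queue=[0,1,3,7]; order=5
step 2: dequeue 0; queue=[1,3,7,6,8]; order=5,0
step 3: dequeue 1; queue=[3,7,6,8,2]; order=5,0,1
step 4: dequeue 3; queue=[7,6,8,2,4]; order=5,0,1,3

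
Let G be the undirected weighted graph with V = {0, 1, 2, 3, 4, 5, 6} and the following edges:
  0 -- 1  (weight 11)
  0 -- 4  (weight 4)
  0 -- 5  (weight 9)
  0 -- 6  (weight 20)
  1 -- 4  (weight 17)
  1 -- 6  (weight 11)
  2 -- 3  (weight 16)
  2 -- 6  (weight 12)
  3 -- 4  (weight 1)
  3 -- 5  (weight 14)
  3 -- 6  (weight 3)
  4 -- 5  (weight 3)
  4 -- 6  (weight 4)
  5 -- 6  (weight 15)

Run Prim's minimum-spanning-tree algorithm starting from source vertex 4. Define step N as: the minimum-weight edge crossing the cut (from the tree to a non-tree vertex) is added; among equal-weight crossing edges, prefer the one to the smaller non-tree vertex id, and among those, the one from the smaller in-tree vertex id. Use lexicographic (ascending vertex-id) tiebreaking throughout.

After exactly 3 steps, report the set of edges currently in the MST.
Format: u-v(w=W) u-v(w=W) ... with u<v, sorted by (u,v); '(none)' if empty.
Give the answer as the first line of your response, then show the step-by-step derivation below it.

3-4(w=1) 3-6(w=3) 4-5(w=3)

step 1: add edge 3-4 (w=1); MST = {3-4(w=1)}
step 2: add edge 4-5 (w=3); MST = {3-4(w=1) 4-5(w=3)}
step 3: add edge 3-6 (w=3); MST = {3-4(w=1) 3-6(w=3) 4-5(w=3)}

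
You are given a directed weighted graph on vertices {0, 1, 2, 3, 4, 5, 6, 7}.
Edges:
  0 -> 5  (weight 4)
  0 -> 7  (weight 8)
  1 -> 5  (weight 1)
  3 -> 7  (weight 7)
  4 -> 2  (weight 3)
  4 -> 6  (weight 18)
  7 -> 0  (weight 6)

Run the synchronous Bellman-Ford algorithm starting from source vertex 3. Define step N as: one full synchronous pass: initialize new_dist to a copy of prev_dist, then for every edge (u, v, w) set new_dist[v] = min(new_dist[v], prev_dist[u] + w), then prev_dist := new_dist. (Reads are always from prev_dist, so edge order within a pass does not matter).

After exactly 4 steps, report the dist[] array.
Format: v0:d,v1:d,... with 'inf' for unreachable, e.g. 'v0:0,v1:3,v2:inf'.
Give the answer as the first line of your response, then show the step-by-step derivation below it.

v0:13,v1:inf,v2:inf,v3:0,v4:inf,v5:17,v6:inf,v7:7

step 1: dist = v0:inf,v1:inf,v2:inf,v3:0,v4:inf,v5:inf,v6:inf,v7:7
step 2: dist = v0:13,v1:inf,v2:inf,v3:0,v4:inf,v5:inf,v6:inf,v7:7
step 3: dist = v0:13,v1:inf,v2:inf,v3:0,v4:inf,v5:17,v6:inf,v7:7
step 4: dist = v0:13,v1:inf,v2:inf,v3:0,v4:inf,v5:17,v6:inf,v7:7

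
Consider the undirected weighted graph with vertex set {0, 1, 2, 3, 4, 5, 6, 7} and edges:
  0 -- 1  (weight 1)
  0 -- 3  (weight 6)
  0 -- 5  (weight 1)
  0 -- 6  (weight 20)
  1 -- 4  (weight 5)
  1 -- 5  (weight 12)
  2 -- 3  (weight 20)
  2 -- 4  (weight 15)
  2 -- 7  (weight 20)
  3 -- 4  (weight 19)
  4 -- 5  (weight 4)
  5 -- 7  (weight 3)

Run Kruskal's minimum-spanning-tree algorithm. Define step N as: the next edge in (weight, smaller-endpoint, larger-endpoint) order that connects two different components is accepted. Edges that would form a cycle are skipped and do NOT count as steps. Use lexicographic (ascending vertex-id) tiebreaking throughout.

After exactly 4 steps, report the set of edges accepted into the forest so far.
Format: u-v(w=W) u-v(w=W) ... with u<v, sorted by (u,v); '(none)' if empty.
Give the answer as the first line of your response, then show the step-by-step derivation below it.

0-1(w=1) 0-5(w=1) 4-5(w=4) 5-7(w=3)

step 1: add edge 0-1 (w=1); MST = {0-1(w=1)}
step 2: add edge 0-5 (w=1); MST = {0-1(w=1) 0-5(w=1)}
step 3: add edge 5-7 (w=3); MST = {0-1(w=1) 0-5(w=1) 5-7(w=3)}
step 4: add edge 4-5 (w=4); MST = {0-1(w=1) 0-5(w=1) 4-5(w=4) 5-7(w=3)}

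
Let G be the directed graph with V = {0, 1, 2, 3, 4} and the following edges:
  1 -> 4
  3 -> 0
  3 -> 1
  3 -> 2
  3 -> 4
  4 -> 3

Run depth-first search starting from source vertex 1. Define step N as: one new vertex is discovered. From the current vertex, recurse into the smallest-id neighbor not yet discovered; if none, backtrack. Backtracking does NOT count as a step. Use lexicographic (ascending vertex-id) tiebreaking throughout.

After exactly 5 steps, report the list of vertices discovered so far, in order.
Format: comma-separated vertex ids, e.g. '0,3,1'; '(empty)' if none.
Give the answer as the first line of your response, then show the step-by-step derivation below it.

1,4,3,0,2

step 1: discover 1; path=1; order=1
step 2: discover 4; path=1>4; order=1,4
step 3: discover 3; path=1>4>3; order=1,4,3
step 4: discover 0; path=1>4>3>0; order=1,4,3,0
step 5: discover 2; path=1>4>3>2; order=1,4,3,0,2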